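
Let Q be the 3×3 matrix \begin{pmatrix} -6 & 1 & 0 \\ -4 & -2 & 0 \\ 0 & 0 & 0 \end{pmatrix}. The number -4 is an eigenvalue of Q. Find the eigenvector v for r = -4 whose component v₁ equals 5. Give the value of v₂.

Q + 4I = [[-2, 1, 0], [-4, 2, 0], [0, 0, 4]].
Solving (Q + 4I)v = 0 gives the eigenspace spanned by (5, 10, 0).
With v₁ = 5, v = (5, 10, 0), so v₂ = 10.

10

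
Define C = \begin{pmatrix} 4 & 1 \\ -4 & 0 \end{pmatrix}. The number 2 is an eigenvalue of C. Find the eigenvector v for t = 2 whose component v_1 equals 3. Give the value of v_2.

C − 2I = [[2, 1], [-4, -2]].
Solving (C − 2I)v = 0 gives the eigenspace spanned by (3, -6).
With v_1 = 3, v = (3, -6), so v_2 = -6.

-6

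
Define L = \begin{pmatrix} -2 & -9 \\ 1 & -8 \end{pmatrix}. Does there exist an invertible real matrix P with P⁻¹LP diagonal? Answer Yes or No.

Characteristic polynomial: p(s) = s^2 + 10s + 25 = (s + 5)^2.
s = -5 has algebraic multiplicity 2; rank(L + 5I) = 1, so geometric multiplicity = 1.
Geometric multiplicity < algebraic multiplicity, so L is not diagonalizable.

No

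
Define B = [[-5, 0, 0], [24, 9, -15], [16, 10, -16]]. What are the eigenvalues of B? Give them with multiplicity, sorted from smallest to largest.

-6, -5, -1

Characteristic polynomial: p(t) = t^3 + 12t^2 + 41t + 30 = (t + 1)(t + 5)(t + 6).
Roots (with multiplicity): -6, -5, -1.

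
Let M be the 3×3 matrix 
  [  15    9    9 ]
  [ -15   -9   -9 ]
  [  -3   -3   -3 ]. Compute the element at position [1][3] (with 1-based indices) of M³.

243

Characteristic polynomial: s^3 - 3s^2 - 18s = s(s - 6)(s + 3), so the eigenvalues are -3, 0, 6.
s=-3: eigenvector (-1, 1, 1).
s=6: eigenvector (-1, 1, 0).
s=0: eigenvector (0, 1, -1).
P = [[-1, -1, 0], [1, 1, 1], [1, 0, -1]], D = diag(-3, 6, 0), P⁻¹ = [[1, 1, 1], [-2, -1, -1], [1, 1, 0]].
M³ = P·diag(-27, 216, 0)·P⁻¹ = [[459, 243, 243], [-459, -243, -243], [-27, -27, -27]].
The requested entry is 243.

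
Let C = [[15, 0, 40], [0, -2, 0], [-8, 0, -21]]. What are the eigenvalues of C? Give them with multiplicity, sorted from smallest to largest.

Characteristic polynomial: p(λ) = λ^3 + 8λ^2 + 17λ + 10 = (λ + 1)(λ + 2)(λ + 5).
Roots (with multiplicity): -5, -2, -1.

-5, -2, -1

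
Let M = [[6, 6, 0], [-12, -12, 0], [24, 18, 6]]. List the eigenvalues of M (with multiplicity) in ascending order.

Characteristic polynomial: p(μ) = μ^3 - 36μ = μ(μ - 6)(μ + 6).
Roots (with multiplicity): -6, 0, 6.

-6, 0, 6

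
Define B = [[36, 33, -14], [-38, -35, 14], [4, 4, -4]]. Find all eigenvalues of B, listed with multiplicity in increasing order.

Characteristic polynomial: p(r) = r^3 + 3r^2 - 10r - 24 = (r - 3)(r + 2)(r + 4).
Roots (with multiplicity): -4, -2, 3.

-4, -2, 3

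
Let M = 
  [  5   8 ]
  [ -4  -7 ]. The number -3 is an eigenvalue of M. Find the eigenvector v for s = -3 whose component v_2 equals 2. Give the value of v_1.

M + 3I = [[8, 8], [-4, -4]].
Solving (M + 3I)v = 0 gives the eigenspace spanned by (-2, 2).
With v_2 = 2, v = (-2, 2), so v_1 = -2.

-2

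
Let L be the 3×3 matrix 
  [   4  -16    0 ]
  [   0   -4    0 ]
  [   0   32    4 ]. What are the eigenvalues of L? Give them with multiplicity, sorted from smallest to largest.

-4, 4, 4

Characteristic polynomial: p(μ) = μ^3 - 4μ^2 - 16μ + 64 = (μ - 4)^2(μ + 4).
Roots (with multiplicity): -4, 4, 4.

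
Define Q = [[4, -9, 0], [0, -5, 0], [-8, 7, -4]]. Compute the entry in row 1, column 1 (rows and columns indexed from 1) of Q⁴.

Characteristic polynomial: λ^3 + 5λ^2 - 16λ - 80 = (λ - 4)(λ + 4)(λ + 5), so the eigenvalues are -5, -4, 4.
λ=4: eigenvector (1, 0, -1).
λ=-5: eigenvector (1, 1, 1).
λ=-4: eigenvector (0, 0, 1).
P = [[1, 1, 0], [0, 1, 0], [-1, 1, 1]], D = diag(4, -5, -4), P⁻¹ = [[1, -1, 0], [0, 1, 0], [1, -2, 1]].
Q⁴ = P·diag(256, 625, 256)·P⁻¹ = [[256, 369, 0], [0, 625, 0], [0, 369, 256]].
The requested entry is 256.

256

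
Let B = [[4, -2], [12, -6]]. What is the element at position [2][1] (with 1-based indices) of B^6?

-384

Characteristic polynomial: r^2 + 2r = r(r + 2), so the eigenvalues are -2, 0.
r=0: eigenvector (1, 2).
r=-2: eigenvector (1, 3).
P = [[1, 1], [2, 3]], D = diag(0, -2), P⁻¹ = [[3, -1], [-2, 1]].
B⁶ = P·diag(0, 64)·P⁻¹ = [[-128, 64], [-384, 192]].
The requested entry is -384.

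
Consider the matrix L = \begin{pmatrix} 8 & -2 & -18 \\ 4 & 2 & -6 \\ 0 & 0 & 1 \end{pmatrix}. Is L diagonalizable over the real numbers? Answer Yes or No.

Characteristic polynomial: p(t) = t^3 - 11t^2 + 34t - 24 = (t - 6)(t - 4)(t - 1).
All 3 eigenvalues are distinct, so L is diagonalizable.

Yes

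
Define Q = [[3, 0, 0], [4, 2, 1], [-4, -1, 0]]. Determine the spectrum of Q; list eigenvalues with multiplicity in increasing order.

1, 1, 3

Characteristic polynomial: p(s) = s^3 - 5s^2 + 7s - 3 = (s - 3)(s - 1)^2.
Roots (with multiplicity): 1, 1, 3.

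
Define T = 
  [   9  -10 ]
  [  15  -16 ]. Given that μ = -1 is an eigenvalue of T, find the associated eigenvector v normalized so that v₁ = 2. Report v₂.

2

T + 1I = [[10, -10], [15, -15]].
Solving (T + 1I)v = 0 gives the eigenspace spanned by (2, 2).
With v₁ = 2, v = (2, 2), so v₂ = 2.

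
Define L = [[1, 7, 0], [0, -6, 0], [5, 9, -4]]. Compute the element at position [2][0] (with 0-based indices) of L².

Characteristic polynomial: λ^3 + 9λ^2 + 14λ - 24 = (λ - 1)(λ + 4)(λ + 6), so the eigenvalues are -6, -4, 1.
λ=1: eigenvector (1, 0, 1).
λ=-6: eigenvector (-1, 1, -2).
λ=-4: eigenvector (0, 0, 1).
P = [[1, -1, 0], [0, 1, 0], [1, -2, 1]], D = diag(1, -6, -4), P⁻¹ = [[1, 1, 0], [0, 1, 0], [-1, 1, 1]].
L² = P·diag(1, 36, 16)·P⁻¹ = [[1, -35, 0], [0, 36, 0], [-15, -55, 16]].
The requested entry is -15.

-15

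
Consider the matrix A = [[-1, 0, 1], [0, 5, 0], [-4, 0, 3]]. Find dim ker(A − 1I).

A − 1I = [[-2, 0, 1], [0, 4, 0], [-4, 0, 2]].
This matrix has rank 2, so its null space has dimension 3 − 2 = 1.

1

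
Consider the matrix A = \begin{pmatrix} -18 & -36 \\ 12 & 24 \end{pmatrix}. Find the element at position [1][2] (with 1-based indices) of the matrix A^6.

-279936

Characteristic polynomial: λ^2 - 6λ = λ(λ - 6), so the eigenvalues are 0, 6.
λ=0: eigenvector (-2, 1).
λ=6: eigenvector (-3, 2).
P = [[-2, -3], [1, 2]], D = diag(0, 6), P⁻¹ = [[-2, -3], [1, 2]].
A⁶ = P·diag(0, 46656)·P⁻¹ = [[-139968, -279936], [93312, 186624]].
The requested entry is -279936.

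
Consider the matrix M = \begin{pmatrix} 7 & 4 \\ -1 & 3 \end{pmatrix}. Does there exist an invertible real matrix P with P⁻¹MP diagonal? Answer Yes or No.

No

Characteristic polynomial: p(μ) = μ^2 - 10μ + 25 = (μ - 5)^2.
μ = 5 has algebraic multiplicity 2; rank(M − 5I) = 1, so geometric multiplicity = 1.
Geometric multiplicity < algebraic multiplicity, so M is not diagonalizable.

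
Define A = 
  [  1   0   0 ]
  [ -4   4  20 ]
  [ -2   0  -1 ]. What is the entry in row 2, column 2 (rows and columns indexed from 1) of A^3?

Characteristic polynomial: μ^3 - 4μ^2 - μ + 4 = (μ - 4)(μ - 1)(μ + 1), so the eigenvalues are -1, 1, 4.
μ=1: eigenvector (1, 8, -1).
μ=4: eigenvector (0, 1, 0).
μ=-1: eigenvector (0, -4, 1).
P = [[1, 0, 0], [8, 1, -4], [-1, 0, 1]], D = diag(1, 4, -1), P⁻¹ = [[1, 0, 0], [-4, 1, 4], [1, 0, 1]].
A³ = P·diag(1, 64, -1)·P⁻¹ = [[1, 0, 0], [-244, 64, 260], [-2, 0, -1]].
The requested entry is 64.

64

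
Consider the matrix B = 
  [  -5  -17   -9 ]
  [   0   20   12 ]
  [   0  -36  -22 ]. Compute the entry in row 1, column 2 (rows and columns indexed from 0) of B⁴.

Characteristic polynomial: t^3 + 7t^2 + 2t - 40 = (t - 2)(t + 4)(t + 5), so the eigenvalues are -5, -4, 2.
t=-4: eigenvector (1, 1, -2).
t=-5: eigenvector (1, 0, 0).
t=2: eigenvector (-1, 2, -3).
P = [[1, 1, -1], [1, 0, 2], [-2, 0, -3]], D = diag(-4, -5, 2), P⁻¹ = [[0, -3, -2], [1, 5, 3], [0, 2, 1]].
B⁴ = P·diag(256, 625, 16)·P⁻¹ = [[625, 2325, 1347], [0, -704, -480], [0, 1440, 976]].
The requested entry is -480.

-480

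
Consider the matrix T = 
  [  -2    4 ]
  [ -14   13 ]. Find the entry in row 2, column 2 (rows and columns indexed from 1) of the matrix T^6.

Characteristic polynomial: s^2 - 11s + 30 = (s - 6)(s - 5), so the eigenvalues are 5, 6.
s=6: eigenvector (1, 2).
s=5: eigenvector (-4, -7).
P = [[1, -4], [2, -7]], D = diag(6, 5), P⁻¹ = [[-7, 4], [-2, 1]].
T⁶ = P·diag(46656, 15625)·P⁻¹ = [[-201592, 124124], [-434434, 263873]].
The requested entry is 263873.

263873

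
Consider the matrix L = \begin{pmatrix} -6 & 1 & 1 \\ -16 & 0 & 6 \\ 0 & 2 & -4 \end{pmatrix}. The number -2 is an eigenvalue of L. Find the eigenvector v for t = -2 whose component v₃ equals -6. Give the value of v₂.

-6

L + 2I = [[-4, 1, 1], [-16, 2, 6], [0, 2, -2]].
Solving (L + 2I)v = 0 gives the eigenspace spanned by (-3, -6, -6).
With v₃ = -6, v = (-3, -6, -6), so v₂ = -6.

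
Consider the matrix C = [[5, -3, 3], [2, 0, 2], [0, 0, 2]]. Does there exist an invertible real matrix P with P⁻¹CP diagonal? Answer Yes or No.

Yes

Characteristic polynomial: p(s) = s^3 - 7s^2 + 16s - 12 = (s - 3)(s - 2)^2.
s = 2 has algebraic multiplicity 2; rank(C − 2I) = 1, so geometric multiplicity = 2.
Every eigenvalue has geometric = algebraic multiplicity, so C is diagonalizable.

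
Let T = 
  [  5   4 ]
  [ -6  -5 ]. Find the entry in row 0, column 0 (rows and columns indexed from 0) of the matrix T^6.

1

Characteristic polynomial: r^2 - 1 = (r - 1)(r + 1), so the eigenvalues are -1, 1.
r=1: eigenvector (1, -1).
r=-1: eigenvector (-2, 3).
P = [[1, -2], [-1, 3]], D = diag(1, -1), P⁻¹ = [[3, 2], [1, 1]].
T⁶ = P·diag(1, 1)·P⁻¹ = [[1, 0], [0, 1]].
The requested entry is 1.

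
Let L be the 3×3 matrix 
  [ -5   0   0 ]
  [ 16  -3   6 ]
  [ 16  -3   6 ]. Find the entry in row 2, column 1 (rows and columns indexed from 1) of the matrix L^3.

Characteristic polynomial: μ^3 + 2μ^2 - 15μ = μ(μ - 3)(μ + 5), so the eigenvalues are -5, 0, 3.
μ=3: eigenvector (0, 1, 1).
μ=0: eigenvector (0, 2, 1).
μ=-5: eigenvector (1, -2, -2).
P = [[0, 0, 1], [1, 2, -2], [1, 1, -2]], D = diag(3, 0, -5), P⁻¹ = [[2, -1, 2], [0, 1, -1], [1, 0, 0]].
L³ = P·diag(27, 0, -125)·P⁻¹ = [[-125, 0, 0], [304, -27, 54], [304, -27, 54]].
The requested entry is 304.

304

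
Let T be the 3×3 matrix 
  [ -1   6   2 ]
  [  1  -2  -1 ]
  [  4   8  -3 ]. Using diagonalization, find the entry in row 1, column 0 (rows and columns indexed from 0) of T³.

Characteristic polynomial: s^3 + 6s^2 + 5s - 12 = (s - 1)(s + 3)(s + 4), so the eigenvalues are -4, -3, 1.
s=1: eigenvector (1, 0, 1).
s=-3: eigenvector (-2, 1, -1).
s=-4: eigenvector (-2, 1, 0).
P = [[1, -2, -2], [0, 1, 1], [1, -1, 0]], D = diag(1, -3, -4), P⁻¹ = [[1, 2, 0], [1, 2, -1], [-1, -1, 1]].
T³ = P·diag(1, -27, -64)·P⁻¹ = [[-73, -18, 74], [37, 10, -37], [28, 56, -27]].
The requested entry is 37.

37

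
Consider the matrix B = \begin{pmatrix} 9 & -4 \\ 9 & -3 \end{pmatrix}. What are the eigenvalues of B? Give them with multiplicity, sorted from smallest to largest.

3, 3

Characteristic polynomial: p(s) = s^2 - 6s + 9 = (s - 3)^2.
Roots (with multiplicity): 3, 3.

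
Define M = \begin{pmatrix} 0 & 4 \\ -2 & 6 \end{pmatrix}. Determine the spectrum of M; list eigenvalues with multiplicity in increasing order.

2, 4

Characteristic polynomial: p(r) = r^2 - 6r + 8 = (r - 4)(r - 2).
Roots (with multiplicity): 2, 4.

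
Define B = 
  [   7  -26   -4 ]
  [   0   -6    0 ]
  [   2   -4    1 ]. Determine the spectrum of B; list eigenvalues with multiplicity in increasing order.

Characteristic polynomial: p(s) = s^3 - 2s^2 - 33s + 90 = (s - 5)(s - 3)(s + 6).
Roots (with multiplicity): -6, 3, 5.

-6, 3, 5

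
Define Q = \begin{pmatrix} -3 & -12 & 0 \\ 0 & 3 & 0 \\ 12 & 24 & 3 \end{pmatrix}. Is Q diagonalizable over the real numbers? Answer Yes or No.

Characteristic polynomial: p(r) = r^3 - 3r^2 - 9r + 27 = (r - 3)^2(r + 3).
r = 3 has algebraic multiplicity 2; rank(Q − 3I) = 1, so geometric multiplicity = 2.
Every eigenvalue has geometric = algebraic multiplicity, so Q is diagonalizable.

Yes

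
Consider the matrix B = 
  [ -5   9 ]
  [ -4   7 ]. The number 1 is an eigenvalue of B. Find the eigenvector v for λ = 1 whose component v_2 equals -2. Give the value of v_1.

B − 1I = [[-6, 9], [-4, 6]].
Solving (B − 1I)v = 0 gives the eigenspace spanned by (-3, -2).
With v_2 = -2, v = (-3, -2), so v_1 = -3.

-3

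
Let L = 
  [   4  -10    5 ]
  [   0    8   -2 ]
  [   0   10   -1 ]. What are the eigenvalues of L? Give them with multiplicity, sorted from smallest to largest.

Characteristic polynomial: p(r) = r^3 - 11r^2 + 40r - 48 = (r - 4)^2(r - 3).
Roots (with multiplicity): 3, 4, 4.

3, 4, 4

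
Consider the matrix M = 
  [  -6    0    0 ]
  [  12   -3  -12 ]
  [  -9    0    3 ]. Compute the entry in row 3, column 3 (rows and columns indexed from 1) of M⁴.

81

Characteristic polynomial: t^3 + 6t^2 - 9t - 54 = (t - 3)(t + 3)(t + 6), so the eigenvalues are -6, -3, 3.
t=-6: eigenvector (1, 0, 1).
t=-3: eigenvector (0, 1, 0).
t=3: eigenvector (0, -2, 1).
P = [[1, 0, 0], [0, 1, -2], [1, 0, 1]], D = diag(-6, -3, 3), P⁻¹ = [[1, 0, 0], [-2, 1, 2], [-1, 0, 1]].
M⁴ = P·diag(1296, 81, 81)·P⁻¹ = [[1296, 0, 0], [0, 81, 0], [1215, 0, 81]].
The requested entry is 81.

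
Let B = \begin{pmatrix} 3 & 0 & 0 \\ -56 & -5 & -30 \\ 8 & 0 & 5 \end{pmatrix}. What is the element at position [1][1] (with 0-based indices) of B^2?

25

Characteristic polynomial: s^3 - 3s^2 - 25s + 75 = (s - 5)(s - 3)(s + 5), so the eigenvalues are -5, 3, 5.
s=3: eigenvector (1, 8, -4).
s=-5: eigenvector (0, 1, 0).
s=5: eigenvector (0, -3, 1).
P = [[1, 0, 0], [8, 1, -3], [-4, 0, 1]], D = diag(3, -5, 5), P⁻¹ = [[1, 0, 0], [4, 1, 3], [4, 0, 1]].
B² = P·diag(9, 25, 25)·P⁻¹ = [[9, 0, 0], [-128, 25, 0], [64, 0, 25]].
The requested entry is 25.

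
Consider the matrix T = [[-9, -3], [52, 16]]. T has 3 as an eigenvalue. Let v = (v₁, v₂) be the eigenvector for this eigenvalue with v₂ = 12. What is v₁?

T − 3I = [[-12, -3], [52, 13]].
Solving (T − 3I)v = 0 gives the eigenspace spanned by (-3, 12).
With v₂ = 12, v = (-3, 12), so v₁ = -3.

-3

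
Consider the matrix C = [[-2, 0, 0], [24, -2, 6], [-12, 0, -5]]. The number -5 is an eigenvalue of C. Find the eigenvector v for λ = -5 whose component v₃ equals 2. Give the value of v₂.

-4

C + 5I = [[3, 0, 0], [24, 3, 6], [-12, 0, 0]].
Solving (C + 5I)v = 0 gives the eigenspace spanned by (0, -4, 2).
With v₃ = 2, v = (0, -4, 2), so v₂ = -4.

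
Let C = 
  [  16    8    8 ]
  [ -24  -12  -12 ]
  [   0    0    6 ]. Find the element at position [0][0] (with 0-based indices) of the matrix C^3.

Characteristic polynomial: s^3 - 10s^2 + 24s = s(s - 6)(s - 4), so the eigenvalues are 0, 4, 6.
s=0: eigenvector (1, -2, 0).
s=4: eigenvector (2, -3, 0).
s=6: eigenvector (4, -6, 1).
P = [[1, 2, 4], [-2, -3, -6], [0, 0, 1]], D = diag(0, 4, 6), P⁻¹ = [[-3, -2, 0], [2, 1, -2], [0, 0, 1]].
C³ = P·diag(0, 64, 216)·P⁻¹ = [[256, 128, 608], [-384, -192, -912], [0, 0, 216]].
The requested entry is 256.

256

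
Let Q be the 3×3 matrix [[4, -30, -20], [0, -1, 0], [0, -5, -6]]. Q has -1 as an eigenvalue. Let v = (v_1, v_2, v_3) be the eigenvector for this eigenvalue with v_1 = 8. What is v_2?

Q + 1I = [[5, -30, -20], [0, 0, 0], [0, -5, -5]].
Solving (Q + 1I)v = 0 gives the eigenspace spanned by (8, 4, -4).
With v_1 = 8, v = (8, 4, -4), so v_2 = 4.

4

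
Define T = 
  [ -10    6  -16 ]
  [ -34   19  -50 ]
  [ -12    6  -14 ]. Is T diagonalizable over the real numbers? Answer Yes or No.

Characteristic polynomial: p(μ) = μ^3 + 5μ^2 - 4μ - 20 = (μ - 2)(μ + 2)(μ + 5).
All 3 eigenvalues are distinct, so T is diagonalizable.

Yes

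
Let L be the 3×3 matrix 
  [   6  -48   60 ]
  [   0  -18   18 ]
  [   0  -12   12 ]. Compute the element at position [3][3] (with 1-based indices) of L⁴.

-2592

Characteristic polynomial: μ^3 - 36μ = μ(μ - 6)(μ + 6), so the eigenvalues are -6, 0, 6.
μ=6: eigenvector (1, 0, 0).
μ=-6: eigenvector (2, 3, 2).
μ=0: eigenvector (-2, 1, 1).
P = [[1, 2, -2], [0, 3, 1], [0, 2, 1]], D = diag(6, -6, 0), P⁻¹ = [[1, -6, 8], [0, 1, -1], [0, -2, 3]].
L⁴ = P·diag(1296, 1296, 0)·P⁻¹ = [[1296, -5184, 7776], [0, 3888, -3888], [0, 2592, -2592]].
The requested entry is -2592.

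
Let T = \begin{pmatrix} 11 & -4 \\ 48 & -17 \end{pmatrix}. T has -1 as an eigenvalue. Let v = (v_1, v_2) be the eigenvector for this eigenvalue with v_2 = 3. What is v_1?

1

T + 1I = [[12, -4], [48, -16]].
Solving (T + 1I)v = 0 gives the eigenspace spanned by (1, 3).
With v_2 = 3, v = (1, 3), so v_1 = 1.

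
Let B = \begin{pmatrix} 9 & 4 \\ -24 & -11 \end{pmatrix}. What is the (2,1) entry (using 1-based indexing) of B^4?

Characteristic polynomial: t^2 + 2t - 3 = (t - 1)(t + 3), so the eigenvalues are -3, 1.
t=1: eigenvector (1, -2).
t=-3: eigenvector (-1, 3).
P = [[1, -1], [-2, 3]], D = diag(1, -3), P⁻¹ = [[3, 1], [2, 1]].
B⁴ = P·diag(1, 81)·P⁻¹ = [[-159, -80], [480, 241]].
The requested entry is 480.

480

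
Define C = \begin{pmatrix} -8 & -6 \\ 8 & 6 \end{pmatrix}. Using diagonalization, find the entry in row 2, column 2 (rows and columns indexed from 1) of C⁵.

Characteristic polynomial: μ^2 + 2μ = μ(μ + 2), so the eigenvalues are -2, 0.
μ=-2: eigenvector (1, -1).
μ=0: eigenvector (-3, 4).
P = [[1, -3], [-1, 4]], D = diag(-2, 0), P⁻¹ = [[4, 3], [1, 1]].
C⁵ = P·diag(-32, 0)·P⁻¹ = [[-128, -96], [128, 96]].
The requested entry is 96.

96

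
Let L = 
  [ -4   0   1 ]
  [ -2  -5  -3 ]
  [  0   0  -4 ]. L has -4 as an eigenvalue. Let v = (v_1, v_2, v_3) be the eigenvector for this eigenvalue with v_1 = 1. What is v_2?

-2

L + 4I = [[0, 0, 1], [-2, -1, -3], [0, 0, 0]].
Solving (L + 4I)v = 0 gives the eigenspace spanned by (1, -2, 0).
With v_1 = 1, v = (1, -2, 0), so v_2 = -2.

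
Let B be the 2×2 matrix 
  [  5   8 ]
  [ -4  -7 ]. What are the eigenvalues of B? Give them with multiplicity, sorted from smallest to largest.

Characteristic polynomial: p(λ) = λ^2 + 2λ - 3 = (λ - 1)(λ + 3).
Roots (with multiplicity): -3, 1.

-3, 1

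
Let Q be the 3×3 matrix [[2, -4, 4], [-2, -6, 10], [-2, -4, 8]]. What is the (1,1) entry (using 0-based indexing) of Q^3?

Characteristic polynomial: μ^3 - 4μ^2 - 4μ + 16 = (μ - 4)(μ - 2)(μ + 2), so the eigenvalues are -2, 2, 4.
μ=2: eigenvector (1, 1, 1).
μ=4: eigenvector (0, 1, 1).
μ=-2: eigenvector (1, 2, 1).
P = [[1, 0, 1], [1, 1, 2], [1, 1, 1]], D = diag(2, 4, -2), P⁻¹ = [[1, -1, 1], [-1, 0, 1], [0, 1, -1]].
Q³ = P·diag(8, 64, -8)·P⁻¹ = [[8, -16, 16], [-56, -24, 88], [-56, -16, 80]].
The requested entry is -24.

-24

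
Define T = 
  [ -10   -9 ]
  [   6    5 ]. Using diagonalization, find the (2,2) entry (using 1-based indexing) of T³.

Characteristic polynomial: s^2 + 5s + 4 = (s + 1)(s + 4), so the eigenvalues are -4, -1.
s=-1: eigenvector (-1, 1).
s=-4: eigenvector (3, -2).
P = [[-1, 3], [1, -2]], D = diag(-1, -4), P⁻¹ = [[2, 3], [1, 1]].
T³ = P·diag(-1, -64)·P⁻¹ = [[-190, -189], [126, 125]].
The requested entry is 125.

125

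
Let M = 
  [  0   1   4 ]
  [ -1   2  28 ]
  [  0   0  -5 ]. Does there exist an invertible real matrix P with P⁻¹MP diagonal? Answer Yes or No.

Characteristic polynomial: p(s) = s^3 + 3s^2 - 9s + 5 = (s - 1)^2(s + 5).
s = 1 has algebraic multiplicity 2; rank(M − 1I) = 2, so geometric multiplicity = 1.
Geometric multiplicity < algebraic multiplicity, so M is not diagonalizable.

No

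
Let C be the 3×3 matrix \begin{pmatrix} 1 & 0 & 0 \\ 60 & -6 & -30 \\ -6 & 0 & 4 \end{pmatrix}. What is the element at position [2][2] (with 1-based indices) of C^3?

-216

Characteristic polynomial: t^3 + t^2 - 26t + 24 = (t - 4)(t - 1)(t + 6), so the eigenvalues are -6, 1, 4.
t=-6: eigenvector (0, 1, 0).
t=1: eigenvector (1, 0, 2).
t=4: eigenvector (0, -3, 1).
P = [[0, 1, 0], [1, 0, -3], [0, 2, 1]], D = diag(-6, 1, 4), P⁻¹ = [[-6, 1, 3], [1, 0, 0], [-2, 0, 1]].
C³ = P·diag(-216, 1, 64)·P⁻¹ = [[1, 0, 0], [1680, -216, -840], [-126, 0, 64]].
The requested entry is -216.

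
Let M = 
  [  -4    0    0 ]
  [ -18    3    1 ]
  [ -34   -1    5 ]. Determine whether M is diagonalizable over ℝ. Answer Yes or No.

No

Characteristic polynomial: p(λ) = λ^3 - 4λ^2 - 16λ + 64 = (λ - 4)^2(λ + 4).
λ = 4 has algebraic multiplicity 2; rank(M − 4I) = 2, so geometric multiplicity = 1.
Geometric multiplicity < algebraic multiplicity, so M is not diagonalizable.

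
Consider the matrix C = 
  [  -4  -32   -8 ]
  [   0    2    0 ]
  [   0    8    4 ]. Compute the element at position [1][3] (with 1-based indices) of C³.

Characteristic polynomial: r^3 - 2r^2 - 16r + 32 = (r - 4)(r - 2)(r + 4), so the eigenvalues are -4, 2, 4.
r=-4: eigenvector (1, 0, 0).
r=4: eigenvector (-1, 0, 1).
r=2: eigenvector (0, 1, -4).
P = [[1, -1, 0], [0, 0, 1], [0, 1, -4]], D = diag(-4, 4, 2), P⁻¹ = [[1, 4, 1], [0, 4, 1], [0, 1, 0]].
C³ = P·diag(-64, 64, 8)·P⁻¹ = [[-64, -512, -128], [0, 8, 0], [0, 224, 64]].
The requested entry is -128.

-128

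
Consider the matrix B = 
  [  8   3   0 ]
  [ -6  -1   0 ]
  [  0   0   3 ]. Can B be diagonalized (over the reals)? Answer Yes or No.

Characteristic polynomial: p(λ) = λ^3 - 10λ^2 + 31λ - 30 = (λ - 5)(λ - 3)(λ - 2).
All 3 eigenvalues are distinct, so B is diagonalizable.

Yes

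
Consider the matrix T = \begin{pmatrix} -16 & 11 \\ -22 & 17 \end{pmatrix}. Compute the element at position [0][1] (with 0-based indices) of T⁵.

Characteristic polynomial: s^2 - s - 30 = (s - 6)(s + 5), so the eigenvalues are -5, 6.
s=-5: eigenvector (1, 1).
s=6: eigenvector (-1, -2).
P = [[1, -1], [1, -2]], D = diag(-5, 6), P⁻¹ = [[2, -1], [1, -1]].
T⁵ = P·diag(-3125, 7776)·P⁻¹ = [[-14026, 10901], [-21802, 18677]].
The requested entry is 10901.

10901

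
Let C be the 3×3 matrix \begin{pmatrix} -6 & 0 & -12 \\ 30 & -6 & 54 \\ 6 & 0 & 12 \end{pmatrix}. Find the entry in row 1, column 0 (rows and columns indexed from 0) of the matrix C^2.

Characteristic polynomial: λ^3 - 36λ = λ(λ - 6)(λ + 6), so the eigenvalues are -6, 0, 6.
λ=6: eigenvector (1, -2, -1).
λ=0: eigenvector (2, 1, -1).
λ=-6: eigenvector (0, 1, 0).
P = [[1, 2, 0], [-2, 1, 1], [-1, -1, 0]], D = diag(6, 0, -6), P⁻¹ = [[-1, 0, -2], [1, 0, 1], [-3, 1, -5]].
C² = P·diag(36, 0, 36)·P⁻¹ = [[-36, 0, -72], [-36, 36, -36], [36, 0, 72]].
The requested entry is -36.

-36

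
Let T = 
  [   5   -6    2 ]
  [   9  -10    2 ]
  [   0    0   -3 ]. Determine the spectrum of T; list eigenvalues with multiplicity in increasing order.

Characteristic polynomial: p(λ) = λ^3 + 8λ^2 + 19λ + 12 = (λ + 1)(λ + 3)(λ + 4).
Roots (with multiplicity): -4, -3, -1.

-4, -3, -1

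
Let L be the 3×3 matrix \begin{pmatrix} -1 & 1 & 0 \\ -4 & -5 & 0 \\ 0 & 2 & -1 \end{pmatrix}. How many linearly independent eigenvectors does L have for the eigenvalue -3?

L + 3I = [[2, 1, 0], [-4, -2, 0], [0, 2, 2]].
This matrix has rank 2, so its null space has dimension 3 − 2 = 1.

1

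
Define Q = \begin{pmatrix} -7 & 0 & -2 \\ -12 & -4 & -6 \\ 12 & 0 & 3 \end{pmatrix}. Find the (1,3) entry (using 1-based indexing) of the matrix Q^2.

Characteristic polynomial: λ^3 + 8λ^2 + 19λ + 12 = (λ + 1)(λ + 3)(λ + 4), so the eigenvalues are -4, -3, -1.
λ=-3: eigenvector (1, 0, -2).
λ=-4: eigenvector (0, 1, 0).
λ=-1: eigenvector (-1, -2, 3).
P = [[1, 0, -1], [0, 1, -2], [-2, 0, 3]], D = diag(-3, -4, -1), P⁻¹ = [[3, 0, 1], [4, 1, 2], [2, 0, 1]].
Q² = P·diag(9, 16, 1)·P⁻¹ = [[25, 0, 8], [60, 16, 30], [-48, 0, -15]].
The requested entry is 8.

8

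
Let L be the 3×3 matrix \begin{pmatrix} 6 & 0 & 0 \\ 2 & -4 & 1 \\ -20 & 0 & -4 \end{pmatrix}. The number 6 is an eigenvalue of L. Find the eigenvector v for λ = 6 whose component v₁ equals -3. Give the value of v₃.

6

L − 6I = [[0, 0, 0], [2, -10, 1], [-20, 0, -10]].
Solving (L − 6I)v = 0 gives the eigenspace spanned by (-3, 0, 6).
With v₁ = -3, v = (-3, 0, 6), so v₃ = 6.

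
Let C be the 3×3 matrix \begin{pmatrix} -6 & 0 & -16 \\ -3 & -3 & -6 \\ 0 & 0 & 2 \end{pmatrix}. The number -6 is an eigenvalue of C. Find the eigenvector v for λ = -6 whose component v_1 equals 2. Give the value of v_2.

C + 6I = [[0, 0, -16], [-3, 3, -6], [0, 0, 8]].
Solving (C + 6I)v = 0 gives the eigenspace spanned by (2, 2, 0).
With v_1 = 2, v = (2, 2, 0), so v_2 = 2.

2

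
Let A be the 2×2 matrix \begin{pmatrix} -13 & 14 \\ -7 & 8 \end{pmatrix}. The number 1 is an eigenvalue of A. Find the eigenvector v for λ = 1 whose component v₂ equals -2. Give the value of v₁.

-2

A − 1I = [[-14, 14], [-7, 7]].
Solving (A − 1I)v = 0 gives the eigenspace spanned by (-2, -2).
With v₂ = -2, v = (-2, -2), so v₁ = -2.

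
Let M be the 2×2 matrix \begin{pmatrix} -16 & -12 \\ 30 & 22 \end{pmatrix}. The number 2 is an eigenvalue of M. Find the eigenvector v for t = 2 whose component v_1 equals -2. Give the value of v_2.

M − 2I = [[-18, -12], [30, 20]].
Solving (M − 2I)v = 0 gives the eigenspace spanned by (-2, 3).
With v_1 = -2, v = (-2, 3), so v_2 = 3.

3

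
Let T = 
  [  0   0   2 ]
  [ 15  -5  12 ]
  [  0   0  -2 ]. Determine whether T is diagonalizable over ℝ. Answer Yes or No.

Characteristic polynomial: p(λ) = λ^3 + 7λ^2 + 10λ = λ(λ + 2)(λ + 5).
All 3 eigenvalues are distinct, so T is diagonalizable.

Yes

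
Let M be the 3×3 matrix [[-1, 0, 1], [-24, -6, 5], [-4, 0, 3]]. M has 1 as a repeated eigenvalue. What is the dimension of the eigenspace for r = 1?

1

M − 1I = [[-2, 0, 1], [-24, -7, 5], [-4, 0, 2]].
This matrix has rank 2, so its null space has dimension 3 − 2 = 1.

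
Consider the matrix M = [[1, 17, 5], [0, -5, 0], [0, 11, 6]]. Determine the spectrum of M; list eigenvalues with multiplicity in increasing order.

Characteristic polynomial: p(λ) = λ^3 - 2λ^2 - 29λ + 30 = (λ - 6)(λ - 1)(λ + 5).
Roots (with multiplicity): -5, 1, 6.

-5, 1, 6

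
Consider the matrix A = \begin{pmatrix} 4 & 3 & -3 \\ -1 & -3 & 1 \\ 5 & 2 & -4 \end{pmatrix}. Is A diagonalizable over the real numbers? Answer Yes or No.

No

Characteristic polynomial: p(t) = t^3 + 3t^2 - 4 = (t - 1)(t + 2)^2.
t = -2 has algebraic multiplicity 2; rank(A + 2I) = 2, so geometric multiplicity = 1.
Geometric multiplicity < algebraic multiplicity, so A is not diagonalizable.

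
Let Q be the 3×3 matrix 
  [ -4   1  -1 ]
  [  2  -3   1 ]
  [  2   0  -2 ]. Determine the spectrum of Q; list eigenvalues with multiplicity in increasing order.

-4, -3, -2

Characteristic polynomial: p(μ) = μ^3 + 9μ^2 + 26μ + 24 = (μ + 2)(μ + 3)(μ + 4).
Roots (with multiplicity): -4, -3, -2.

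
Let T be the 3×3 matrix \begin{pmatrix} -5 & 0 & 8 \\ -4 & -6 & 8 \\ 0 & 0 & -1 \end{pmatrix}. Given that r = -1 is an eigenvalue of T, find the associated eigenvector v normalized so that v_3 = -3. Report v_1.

-6

T + 1I = [[-4, 0, 8], [-4, -5, 8], [0, 0, 0]].
Solving (T + 1I)v = 0 gives the eigenspace spanned by (-6, 0, -3).
With v_3 = -3, v = (-6, 0, -3), so v_1 = -6.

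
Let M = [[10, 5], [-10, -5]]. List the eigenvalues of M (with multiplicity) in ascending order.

Characteristic polynomial: p(r) = r^2 - 5r = r(r - 5).
Roots (with multiplicity): 0, 5.

0, 5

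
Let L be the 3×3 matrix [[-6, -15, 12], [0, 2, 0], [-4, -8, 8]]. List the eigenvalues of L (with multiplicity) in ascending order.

Characteristic polynomial: p(λ) = λ^3 - 4λ^2 + 4λ = λ(λ - 2)^2.
Roots (with multiplicity): 0, 2, 2.

0, 2, 2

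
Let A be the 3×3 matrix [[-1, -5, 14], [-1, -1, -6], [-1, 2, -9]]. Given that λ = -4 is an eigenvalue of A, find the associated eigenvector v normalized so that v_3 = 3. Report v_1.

-9

A + 4I = [[3, -5, 14], [-1, 3, -6], [-1, 2, -5]].
Solving (A + 4I)v = 0 gives the eigenspace spanned by (-9, 3, 3).
With v_3 = 3, v = (-9, 3, 3), so v_1 = -9.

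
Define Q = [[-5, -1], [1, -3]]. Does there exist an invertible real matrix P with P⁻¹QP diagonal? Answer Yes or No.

Characteristic polynomial: p(μ) = μ^2 + 8μ + 16 = (μ + 4)^2.
μ = -4 has algebraic multiplicity 2; rank(Q + 4I) = 1, so geometric multiplicity = 1.
Geometric multiplicity < algebraic multiplicity, so Q is not diagonalizable.

No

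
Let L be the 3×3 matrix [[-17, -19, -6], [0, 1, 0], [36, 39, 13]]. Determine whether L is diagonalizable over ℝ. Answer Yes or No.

No

Characteristic polynomial: p(μ) = μ^3 + 3μ^2 - 9μ + 5 = (μ - 1)^2(μ + 5).
μ = 1 has algebraic multiplicity 2; rank(L − 1I) = 2, so geometric multiplicity = 1.
Geometric multiplicity < algebraic multiplicity, so L is not diagonalizable.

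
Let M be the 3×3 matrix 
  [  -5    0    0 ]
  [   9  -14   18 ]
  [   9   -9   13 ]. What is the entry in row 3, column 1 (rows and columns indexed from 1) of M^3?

189

Characteristic polynomial: r^3 + 6r^2 - 15r - 100 = (r - 4)(r + 5)^2, so the eigenvalues are -5, -5, 4.
r=-5: eigenvector (1, 1, 0).
r=4: eigenvector (0, 1, 1).
r=-5: eigenvector (0, -2, -1).
P = [[1, 0, 0], [1, 1, -2], [0, 1, -1]], D = diag(-5, 4, -5), P⁻¹ = [[1, 0, 0], [1, -1, 2], [1, -1, 1]].
M³ = P·diag(-125, 64, -125)·P⁻¹ = [[-125, 0, 0], [189, -314, 378], [189, -189, 253]].
The requested entry is 189.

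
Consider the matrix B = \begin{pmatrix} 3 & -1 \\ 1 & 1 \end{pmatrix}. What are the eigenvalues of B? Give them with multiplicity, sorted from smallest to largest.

2, 2

Characteristic polynomial: p(r) = r^2 - 4r + 4 = (r - 2)^2.
Roots (with multiplicity): 2, 2.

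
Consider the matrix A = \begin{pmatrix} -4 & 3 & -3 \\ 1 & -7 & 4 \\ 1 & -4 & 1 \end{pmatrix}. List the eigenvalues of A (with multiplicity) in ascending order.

Characteristic polynomial: p(s) = s^3 + 10s^2 + 33s + 36 = (s + 3)^2(s + 4).
Roots (with multiplicity): -4, -3, -3.

-4, -3, -3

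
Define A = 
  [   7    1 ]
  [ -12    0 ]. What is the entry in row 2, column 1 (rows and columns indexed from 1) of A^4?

-2100

Characteristic polynomial: t^2 - 7t + 12 = (t - 4)(t - 3), so the eigenvalues are 3, 4.
t=3: eigenvector (-1, 4).
t=4: eigenvector (1, -3).
P = [[-1, 1], [4, -3]], D = diag(3, 4), P⁻¹ = [[3, 1], [4, 1]].
A⁴ = P·diag(81, 256)·P⁻¹ = [[781, 175], [-2100, -444]].
The requested entry is -2100.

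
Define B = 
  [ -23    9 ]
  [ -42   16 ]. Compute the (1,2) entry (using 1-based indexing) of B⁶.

Characteristic polynomial: t^2 + 7t + 10 = (t + 2)(t + 5), so the eigenvalues are -5, -2.
t=-2: eigenvector (3, 7).
t=-5: eigenvector (1, 2).
P = [[3, 1], [7, 2]], D = diag(-2, -5), P⁻¹ = [[-2, 1], [7, -3]].
B⁶ = P·diag(64, 15625)·P⁻¹ = [[108991, -46683], [217854, -93302]].
The requested entry is -46683.

-46683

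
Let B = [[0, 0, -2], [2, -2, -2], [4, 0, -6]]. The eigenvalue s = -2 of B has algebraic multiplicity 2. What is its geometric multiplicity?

B + 2I = [[2, 0, -2], [2, 0, -2], [4, 0, -4]].
This matrix has rank 1, so its null space has dimension 3 − 1 = 2.

2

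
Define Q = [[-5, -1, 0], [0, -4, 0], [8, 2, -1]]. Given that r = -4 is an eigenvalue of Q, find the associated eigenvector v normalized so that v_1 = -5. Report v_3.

10

Q + 4I = [[-1, -1, 0], [0, 0, 0], [8, 2, 3]].
Solving (Q + 4I)v = 0 gives the eigenspace spanned by (-5, 5, 10).
With v_1 = -5, v = (-5, 5, 10), so v_3 = 10.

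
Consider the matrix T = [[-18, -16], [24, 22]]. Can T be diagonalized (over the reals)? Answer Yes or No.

Yes

Characteristic polynomial: p(s) = s^2 - 4s - 12 = (s - 6)(s + 2).
All 2 eigenvalues are distinct, so T is diagonalizable.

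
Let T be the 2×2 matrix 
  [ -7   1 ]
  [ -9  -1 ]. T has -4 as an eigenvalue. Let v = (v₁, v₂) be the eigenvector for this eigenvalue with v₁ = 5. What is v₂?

15

T + 4I = [[-3, 1], [-9, 3]].
Solving (T + 4I)v = 0 gives the eigenspace spanned by (5, 15).
With v₁ = 5, v = (5, 15), so v₂ = 15.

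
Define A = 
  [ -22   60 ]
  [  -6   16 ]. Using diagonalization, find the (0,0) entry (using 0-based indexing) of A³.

Characteristic polynomial: r^2 + 6r + 8 = (r + 2)(r + 4), so the eigenvalues are -4, -2.
r=-4: eigenvector (10, 3).
r=-2: eigenvector (3, 1).
P = [[10, 3], [3, 1]], D = diag(-4, -2), P⁻¹ = [[1, -3], [-3, 10]].
A³ = P·diag(-64, -8)·P⁻¹ = [[-568, 1680], [-168, 496]].
The requested entry is -568.

-568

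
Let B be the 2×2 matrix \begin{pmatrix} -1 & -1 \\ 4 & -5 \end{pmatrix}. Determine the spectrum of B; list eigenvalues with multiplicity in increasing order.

Characteristic polynomial: p(μ) = μ^2 + 6μ + 9 = (μ + 3)^2.
Roots (with multiplicity): -3, -3.

-3, -3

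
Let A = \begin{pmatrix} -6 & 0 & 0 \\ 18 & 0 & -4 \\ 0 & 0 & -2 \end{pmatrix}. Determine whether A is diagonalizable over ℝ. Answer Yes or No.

Characteristic polynomial: p(t) = t^3 + 8t^2 + 12t = t(t + 2)(t + 6).
All 3 eigenvalues are distinct, so A is diagonalizable.

Yes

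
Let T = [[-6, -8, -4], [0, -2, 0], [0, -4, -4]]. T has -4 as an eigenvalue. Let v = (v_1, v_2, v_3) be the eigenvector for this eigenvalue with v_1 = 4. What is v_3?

T + 4I = [[-2, -8, -4], [0, 2, 0], [0, -4, 0]].
Solving (T + 4I)v = 0 gives the eigenspace spanned by (4, 0, -2).
With v_1 = 4, v = (4, 0, -2), so v_3 = -2.

-2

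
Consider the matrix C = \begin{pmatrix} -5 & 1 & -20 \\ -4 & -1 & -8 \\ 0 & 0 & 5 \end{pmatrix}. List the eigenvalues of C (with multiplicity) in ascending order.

-3, -3, 5

Characteristic polynomial: p(s) = s^3 + s^2 - 21s - 45 = (s - 5)(s + 3)^2.
Roots (with multiplicity): -3, -3, 5.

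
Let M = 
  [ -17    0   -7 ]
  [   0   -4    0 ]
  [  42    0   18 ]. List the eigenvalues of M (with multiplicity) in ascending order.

Characteristic polynomial: p(r) = r^3 + 3r^2 - 16r - 48 = (r - 4)(r + 3)(r + 4).
Roots (with multiplicity): -4, -3, 4.

-4, -3, 4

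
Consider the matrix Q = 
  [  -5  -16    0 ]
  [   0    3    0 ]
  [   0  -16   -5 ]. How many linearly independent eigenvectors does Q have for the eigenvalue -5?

2

Q + 5I = [[0, -16, 0], [0, 8, 0], [0, -16, 0]].
This matrix has rank 1, so its null space has dimension 3 − 1 = 2.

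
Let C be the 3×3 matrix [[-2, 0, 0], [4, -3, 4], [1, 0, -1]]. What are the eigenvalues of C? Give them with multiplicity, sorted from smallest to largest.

-3, -2, -1

Characteristic polynomial: p(λ) = λ^3 + 6λ^2 + 11λ + 6 = (λ + 1)(λ + 2)(λ + 3).
Roots (with multiplicity): -3, -2, -1.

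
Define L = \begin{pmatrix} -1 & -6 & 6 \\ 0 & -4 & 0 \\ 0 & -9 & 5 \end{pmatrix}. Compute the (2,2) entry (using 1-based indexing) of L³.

Characteristic polynomial: r^3 - 21r - 20 = (r - 5)(r + 1)(r + 4), so the eigenvalues are -4, -1, 5.
r=-4: eigenvector (0, 1, 1).
r=-1: eigenvector (1, 0, 0).
r=5: eigenvector (1, 0, 1).
P = [[0, 1, 1], [1, 0, 0], [1, 0, 1]], D = diag(-4, -1, 5), P⁻¹ = [[0, 1, 0], [1, 1, -1], [0, -1, 1]].
L³ = P·diag(-64, -1, 125)·P⁻¹ = [[-1, -126, 126], [0, -64, 0], [0, -189, 125]].
The requested entry is -64.

-64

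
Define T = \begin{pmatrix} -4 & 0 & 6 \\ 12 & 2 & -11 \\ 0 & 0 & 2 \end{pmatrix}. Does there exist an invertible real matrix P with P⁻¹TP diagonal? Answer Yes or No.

Characteristic polynomial: p(r) = r^3 - 12r + 16 = (r - 2)^2(r + 4).
r = 2 has algebraic multiplicity 2; rank(T − 2I) = 2, so geometric multiplicity = 1.
Geometric multiplicity < algebraic multiplicity, so T is not diagonalizable.

No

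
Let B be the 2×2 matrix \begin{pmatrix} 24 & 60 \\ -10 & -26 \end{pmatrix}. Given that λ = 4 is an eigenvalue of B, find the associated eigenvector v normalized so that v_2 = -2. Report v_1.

B − 4I = [[20, 60], [-10, -30]].
Solving (B − 4I)v = 0 gives the eigenspace spanned by (6, -2).
With v_2 = -2, v = (6, -2), so v_1 = 6.

6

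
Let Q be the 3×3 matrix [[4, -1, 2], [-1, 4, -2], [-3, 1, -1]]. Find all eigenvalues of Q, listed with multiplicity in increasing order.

1, 3, 3

Characteristic polynomial: p(μ) = μ^3 - 7μ^2 + 15μ - 9 = (μ - 3)^2(μ - 1).
Roots (with multiplicity): 1, 3, 3.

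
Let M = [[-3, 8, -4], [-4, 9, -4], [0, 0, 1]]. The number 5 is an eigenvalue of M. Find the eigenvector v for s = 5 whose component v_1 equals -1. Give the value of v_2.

-1

M − 5I = [[-8, 8, -4], [-4, 4, -4], [0, 0, -4]].
Solving (M − 5I)v = 0 gives the eigenspace spanned by (-1, -1, 0).
With v_1 = -1, v = (-1, -1, 0), so v_2 = -1.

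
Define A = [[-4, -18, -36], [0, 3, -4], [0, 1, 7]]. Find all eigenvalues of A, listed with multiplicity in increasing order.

-4, 5, 5

Characteristic polynomial: p(t) = t^3 - 6t^2 - 15t + 100 = (t - 5)^2(t + 4).
Roots (with multiplicity): -4, 5, 5.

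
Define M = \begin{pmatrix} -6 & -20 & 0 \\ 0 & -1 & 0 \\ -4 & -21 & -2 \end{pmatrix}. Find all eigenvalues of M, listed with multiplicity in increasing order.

Characteristic polynomial: p(λ) = λ^3 + 9λ^2 + 20λ + 12 = (λ + 1)(λ + 2)(λ + 6).
Roots (with multiplicity): -6, -2, -1.

-6, -2, -1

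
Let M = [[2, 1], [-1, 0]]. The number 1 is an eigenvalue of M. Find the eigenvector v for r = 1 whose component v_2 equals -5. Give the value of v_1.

M − 1I = [[1, 1], [-1, -1]].
Solving (M − 1I)v = 0 gives the eigenspace spanned by (5, -5).
With v_2 = -5, v = (5, -5), so v_1 = 5.

5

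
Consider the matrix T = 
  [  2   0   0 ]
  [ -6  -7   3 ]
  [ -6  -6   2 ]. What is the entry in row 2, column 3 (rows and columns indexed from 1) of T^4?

Characteristic polynomial: λ^3 + 3λ^2 - 6λ - 8 = (λ - 2)(λ + 1)(λ + 4), so the eigenvalues are -4, -1, 2.
λ=2: eigenvector (1, -1, -1).
λ=-4: eigenvector (0, 1, 1).
λ=-1: eigenvector (0, -1, -2).
P = [[1, 0, 0], [-1, 1, -1], [-1, 1, -2]], D = diag(2, -4, -1), P⁻¹ = [[1, 0, 0], [1, 2, -1], [0, 1, -1]].
T⁴ = P·diag(16, 256, 1)·P⁻¹ = [[16, 0, 0], [240, 511, -255], [240, 510, -254]].
The requested entry is -255.

-255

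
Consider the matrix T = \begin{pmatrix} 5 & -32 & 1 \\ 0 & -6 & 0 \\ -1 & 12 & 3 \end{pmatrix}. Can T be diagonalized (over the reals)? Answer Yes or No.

No

Characteristic polynomial: p(μ) = μ^3 - 2μ^2 - 32μ + 96 = (μ - 4)^2(μ + 6).
μ = 4 has algebraic multiplicity 2; rank(T − 4I) = 2, so geometric multiplicity = 1.
Geometric multiplicity < algebraic multiplicity, so T is not diagonalizable.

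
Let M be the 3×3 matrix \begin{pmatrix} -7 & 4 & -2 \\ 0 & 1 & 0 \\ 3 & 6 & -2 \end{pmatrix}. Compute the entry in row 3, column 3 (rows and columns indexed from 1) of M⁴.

Characteristic polynomial: λ^3 + 8λ^2 + 11λ - 20 = (λ - 1)(λ + 4)(λ + 5), so the eigenvalues are -5, -4, 1.
λ=-5: eigenvector (1, 0, -1).
λ=1: eigenvector (0, 1, 2).
λ=-4: eigenvector (-2, 0, 3).
P = [[1, 0, -2], [0, 1, 0], [-1, 2, 3]], D = diag(-5, 1, -4), P⁻¹ = [[3, -4, 2], [0, 1, 0], [1, -2, 1]].
M⁴ = P·diag(625, 1, 256)·P⁻¹ = [[1363, -1476, 738], [0, 1, 0], [-1107, 966, -482]].
The requested entry is -482.

-482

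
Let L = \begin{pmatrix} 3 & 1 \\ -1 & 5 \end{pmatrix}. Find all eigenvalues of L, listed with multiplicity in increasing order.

4, 4

Characteristic polynomial: p(μ) = μ^2 - 8μ + 16 = (μ - 4)^2.
Roots (with multiplicity): 4, 4.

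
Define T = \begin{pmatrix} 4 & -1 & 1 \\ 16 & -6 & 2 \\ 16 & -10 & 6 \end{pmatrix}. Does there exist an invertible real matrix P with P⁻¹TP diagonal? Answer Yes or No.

No

Characteristic polynomial: p(μ) = μ^3 - 4μ^2 - 16μ + 64 = (μ - 4)^2(μ + 4).
μ = 4 has algebraic multiplicity 2; rank(T − 4I) = 2, so geometric multiplicity = 1.
Geometric multiplicity < algebraic multiplicity, so T is not diagonalizable.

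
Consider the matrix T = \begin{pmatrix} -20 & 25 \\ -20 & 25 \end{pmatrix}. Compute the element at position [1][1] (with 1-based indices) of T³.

Characteristic polynomial: λ^2 - 5λ = λ(λ - 5), so the eigenvalues are 0, 5.
λ=0: eigenvector (5, 4).
λ=5: eigenvector (1, 1).
P = [[5, 1], [4, 1]], D = diag(0, 5), P⁻¹ = [[1, -1], [-4, 5]].
T³ = P·diag(0, 125)·P⁻¹ = [[-500, 625], [-500, 625]].
The requested entry is -500.

-500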